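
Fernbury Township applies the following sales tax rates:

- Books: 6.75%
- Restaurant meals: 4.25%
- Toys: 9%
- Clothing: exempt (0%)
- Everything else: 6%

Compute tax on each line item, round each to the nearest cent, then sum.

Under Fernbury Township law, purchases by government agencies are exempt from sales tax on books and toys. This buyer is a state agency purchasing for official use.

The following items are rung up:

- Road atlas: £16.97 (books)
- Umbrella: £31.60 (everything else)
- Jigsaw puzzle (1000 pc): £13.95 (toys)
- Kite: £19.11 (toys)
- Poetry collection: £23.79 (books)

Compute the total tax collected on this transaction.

£1.90

Road atlas £16.97: books, buyer-exempt → 0% → £0.00
Umbrella £31.60: everything else → 6% → £1.90
Jigsaw puzzle (1000 pc) £13.95: toys, buyer-exempt → 0% → £0.00
Kite £19.11: toys, buyer-exempt → 0% → £0.00
Poetry collection £23.79: books, buyer-exempt → 0% → £0.00
Total tax = £1.90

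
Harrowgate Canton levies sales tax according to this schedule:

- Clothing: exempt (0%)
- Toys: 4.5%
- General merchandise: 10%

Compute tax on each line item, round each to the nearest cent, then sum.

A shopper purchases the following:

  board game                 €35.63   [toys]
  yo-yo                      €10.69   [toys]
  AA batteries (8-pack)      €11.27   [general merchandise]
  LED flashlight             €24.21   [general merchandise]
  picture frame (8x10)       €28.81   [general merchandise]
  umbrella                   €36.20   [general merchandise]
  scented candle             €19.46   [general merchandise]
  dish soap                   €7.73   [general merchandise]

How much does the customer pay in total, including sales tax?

Board game €35.63: toys → 4.5% → €1.60
Yo-yo €10.69: toys → 4.5% → €0.48
AA batteries (8-pack) €11.27: general merchandise → 10% → €1.13
LED flashlight €24.21: general merchandise → 10% → €2.42
Picture frame (8x10) €28.81: general merchandise → 10% → €2.88
Umbrella €36.20: general merchandise → 10% → €3.62
Scented candle €19.46: general merchandise → 10% → €1.95
Dish soap €7.73: general merchandise → 10% → €0.77
Subtotal = €174.00; tax = €14.85; total due = €188.85

€188.85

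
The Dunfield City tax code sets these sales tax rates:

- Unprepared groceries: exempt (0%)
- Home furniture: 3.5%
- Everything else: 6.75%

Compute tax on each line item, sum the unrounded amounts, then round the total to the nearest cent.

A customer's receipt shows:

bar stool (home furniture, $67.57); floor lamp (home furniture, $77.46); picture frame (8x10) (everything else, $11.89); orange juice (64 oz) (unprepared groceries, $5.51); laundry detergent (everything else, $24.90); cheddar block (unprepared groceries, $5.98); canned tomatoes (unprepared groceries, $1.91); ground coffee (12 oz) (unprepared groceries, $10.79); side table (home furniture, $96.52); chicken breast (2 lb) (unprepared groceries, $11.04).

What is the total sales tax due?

$10.94

Bar stool $67.57: home furniture → 3.5% → $2.36495
Floor lamp $77.46: home furniture → 3.5% → $2.7111
Picture frame (8x10) $11.89: everything else → 6.75% → $0.802575
Orange juice (64 oz) $5.51: unprepared groceries → 0% → $0.00
Laundry detergent $24.90: everything else → 6.75% → $1.68075
Cheddar block $5.98: unprepared groceries → 0% → $0.00
Canned tomatoes $1.91: unprepared groceries → 0% → $0.00
Ground coffee (12 oz) $10.79: unprepared groceries → 0% → $0.00
Side table $96.52: home furniture → 3.5% → $3.3782
Chicken breast (2 lb) $11.04: unprepared groceries → 0% → $0.00
Unrounded tax sum = $10.937575 → $10.94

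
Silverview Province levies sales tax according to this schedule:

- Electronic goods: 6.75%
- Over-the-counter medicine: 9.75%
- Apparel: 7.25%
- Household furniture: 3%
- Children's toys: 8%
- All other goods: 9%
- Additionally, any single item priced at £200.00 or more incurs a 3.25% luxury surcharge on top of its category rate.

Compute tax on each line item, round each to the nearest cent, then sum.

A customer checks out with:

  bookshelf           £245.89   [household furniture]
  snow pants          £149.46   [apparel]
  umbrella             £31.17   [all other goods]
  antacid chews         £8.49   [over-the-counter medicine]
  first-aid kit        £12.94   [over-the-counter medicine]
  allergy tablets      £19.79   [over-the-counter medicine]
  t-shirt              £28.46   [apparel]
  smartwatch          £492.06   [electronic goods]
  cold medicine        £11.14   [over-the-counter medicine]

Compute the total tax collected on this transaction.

£85.40

Bookshelf £245.89: household furniture → 3% + 3.25% surcharge = 6.25% → £15.37
Snow pants £149.46: apparel → 7.25% → £10.84
Umbrella £31.17: all other goods → 9% → £2.81
Antacid chews £8.49: over-the-counter medicine → 9.75% → £0.83
First-aid kit £12.94: over-the-counter medicine → 9.75% → £1.26
Allergy tablets £19.79: over-the-counter medicine → 9.75% → £1.93
T-shirt £28.46: apparel → 7.25% → £2.06
Smartwatch £492.06: electronic goods → 6.75% + 3.25% surcharge = 10% → £49.21
Cold medicine £11.14: over-the-counter medicine → 9.75% → £1.09
Total tax = £15.37 + £10.84 + £2.81 + £0.83 + £1.26 + £1.93 + £2.06 + £49.21 + £1.09 = £85.40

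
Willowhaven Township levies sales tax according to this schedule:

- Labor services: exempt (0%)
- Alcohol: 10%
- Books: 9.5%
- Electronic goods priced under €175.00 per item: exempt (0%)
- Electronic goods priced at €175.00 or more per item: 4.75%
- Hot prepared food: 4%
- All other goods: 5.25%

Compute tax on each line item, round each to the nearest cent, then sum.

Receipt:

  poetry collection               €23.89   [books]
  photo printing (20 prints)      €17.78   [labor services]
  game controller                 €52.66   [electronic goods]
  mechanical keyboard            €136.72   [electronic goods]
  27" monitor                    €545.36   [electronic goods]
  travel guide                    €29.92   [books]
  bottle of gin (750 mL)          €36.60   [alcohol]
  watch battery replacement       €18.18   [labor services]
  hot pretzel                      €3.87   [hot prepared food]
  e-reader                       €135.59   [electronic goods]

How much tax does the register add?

€34.82

Poetry collection €23.89: books → 9.5% → €2.27
Photo printing (20 prints) €17.78: labor services → 0% → €0.00
Game controller €52.66: electronic goods, under €175.00 → 0% → €0.00
Mechanical keyboard €136.72: electronic goods, under €175.00 → 0% → €0.00
27" monitor €545.36: electronic goods, €175.00 or more → 4.75% → €25.90
Travel guide €29.92: books → 9.5% → €2.84
Bottle of gin (750 mL) €36.60: alcohol → 10% → €3.66
Watch battery replacement €18.18: labor services → 0% → €0.00
Hot pretzel €3.87: hot prepared food → 4% → €0.15
E-reader €135.59: electronic goods, under €175.00 → 0% → €0.00
Total tax = €2.27 + €25.90 + €2.84 + €3.66 + €0.15 = €34.82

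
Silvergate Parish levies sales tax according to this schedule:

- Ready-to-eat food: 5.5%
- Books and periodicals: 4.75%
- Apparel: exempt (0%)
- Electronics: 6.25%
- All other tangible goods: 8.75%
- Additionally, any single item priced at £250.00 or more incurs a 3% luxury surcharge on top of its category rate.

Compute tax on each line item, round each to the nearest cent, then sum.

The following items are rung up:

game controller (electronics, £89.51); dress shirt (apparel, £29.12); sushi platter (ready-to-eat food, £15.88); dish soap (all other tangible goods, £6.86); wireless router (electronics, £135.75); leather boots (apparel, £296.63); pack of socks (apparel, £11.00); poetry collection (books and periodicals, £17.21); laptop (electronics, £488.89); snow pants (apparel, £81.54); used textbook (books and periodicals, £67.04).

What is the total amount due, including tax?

£1313.09

Game controller £89.51: electronics → 6.25% → £5.59
Dress shirt £29.12: apparel → 0% → £0.00
Sushi platter £15.88: ready-to-eat food → 5.5% → £0.87
Dish soap £6.86: all other tangible goods → 8.75% → £0.60
Wireless router £135.75: electronics → 6.25% → £8.48
Leather boots £296.63: apparel → 0% + 3% surcharge = 3% → £8.90
Pack of socks £11.00: apparel → 0% → £0.00
Poetry collection £17.21: books and periodicals → 4.75% → £0.82
Laptop £488.89: electronics → 6.25% + 3% surcharge = 9.25% → £45.22
Snow pants £81.54: apparel → 0% → £0.00
Used textbook £67.04: books and periodicals → 4.75% → £3.18
Subtotal = £1239.43; tax = £73.66; total due = £1313.09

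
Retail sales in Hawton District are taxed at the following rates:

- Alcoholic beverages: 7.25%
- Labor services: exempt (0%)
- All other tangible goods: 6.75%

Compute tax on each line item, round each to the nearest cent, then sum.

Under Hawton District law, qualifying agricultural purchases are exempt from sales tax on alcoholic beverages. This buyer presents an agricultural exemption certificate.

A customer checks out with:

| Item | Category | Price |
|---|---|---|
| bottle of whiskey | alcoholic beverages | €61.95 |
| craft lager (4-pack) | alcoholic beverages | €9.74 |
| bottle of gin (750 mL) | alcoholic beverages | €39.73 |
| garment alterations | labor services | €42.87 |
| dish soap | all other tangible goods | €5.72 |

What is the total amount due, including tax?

€160.40

Bottle of whiskey €61.95: alcoholic beverages, buyer-exempt → 0% → €0.00
Craft lager (4-pack) €9.74: alcoholic beverages, buyer-exempt → 0% → €0.00
Bottle of gin (750 mL) €39.73: alcoholic beverages, buyer-exempt → 0% → €0.00
Garment alterations €42.87: labor services → 0% → €0.00
Dish soap €5.72: all other tangible goods → 6.75% → €0.39
Subtotal = €160.01; tax = €0.39; total due = €160.40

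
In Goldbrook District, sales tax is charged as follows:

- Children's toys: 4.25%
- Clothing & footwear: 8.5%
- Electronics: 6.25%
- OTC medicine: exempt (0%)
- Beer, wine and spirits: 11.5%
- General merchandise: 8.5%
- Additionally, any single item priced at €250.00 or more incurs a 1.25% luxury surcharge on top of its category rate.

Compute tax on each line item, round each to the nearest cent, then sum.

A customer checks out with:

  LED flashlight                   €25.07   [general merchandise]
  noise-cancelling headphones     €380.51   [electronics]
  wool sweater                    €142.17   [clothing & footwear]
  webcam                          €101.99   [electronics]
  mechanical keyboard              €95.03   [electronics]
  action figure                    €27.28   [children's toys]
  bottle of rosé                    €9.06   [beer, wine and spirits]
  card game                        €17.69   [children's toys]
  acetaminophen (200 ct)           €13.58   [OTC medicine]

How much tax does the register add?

LED flashlight €25.07: general merchandise → 8.5% → €2.13
Noise-cancelling headphones €380.51: electronics → 6.25% + 1.25% surcharge = 7.5% → €28.54
Wool sweater €142.17: clothing & footwear → 8.5% → €12.08
Webcam €101.99: electronics → 6.25% → €6.37
Mechanical keyboard €95.03: electronics → 6.25% → €5.94
Action figure €27.28: children's toys → 4.25% → €1.16
Bottle of rosé €9.06: beer, wine and spirits → 11.5% → €1.04
Card game €17.69: children's toys → 4.25% → €0.75
Acetaminophen (200 ct) €13.58: OTC medicine → 0% → €0.00
Total tax = €2.13 + €28.54 + €12.08 + €6.37 + €5.94 + €1.16 + €1.04 + €0.75 = €58.01

€58.01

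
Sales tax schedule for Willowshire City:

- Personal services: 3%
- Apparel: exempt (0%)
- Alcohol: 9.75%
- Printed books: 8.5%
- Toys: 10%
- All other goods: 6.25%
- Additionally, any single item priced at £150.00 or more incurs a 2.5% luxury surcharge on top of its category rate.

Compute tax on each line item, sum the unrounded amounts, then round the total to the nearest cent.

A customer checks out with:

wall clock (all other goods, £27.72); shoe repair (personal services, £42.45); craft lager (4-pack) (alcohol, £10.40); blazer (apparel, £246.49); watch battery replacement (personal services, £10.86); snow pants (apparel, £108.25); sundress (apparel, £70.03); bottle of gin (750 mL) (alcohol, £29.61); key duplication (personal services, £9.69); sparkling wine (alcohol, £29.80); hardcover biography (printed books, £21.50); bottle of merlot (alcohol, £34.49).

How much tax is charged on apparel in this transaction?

£6.16

Blazer £246.49: apparel → 0% + 2.5% surcharge = 2.5% → £6.16225
Snow pants £108.25: apparel → 0% → £0.00
Sundress £70.03: apparel → 0% → £0.00
Tax on apparel: unrounded sum = £6.16225 → £6.16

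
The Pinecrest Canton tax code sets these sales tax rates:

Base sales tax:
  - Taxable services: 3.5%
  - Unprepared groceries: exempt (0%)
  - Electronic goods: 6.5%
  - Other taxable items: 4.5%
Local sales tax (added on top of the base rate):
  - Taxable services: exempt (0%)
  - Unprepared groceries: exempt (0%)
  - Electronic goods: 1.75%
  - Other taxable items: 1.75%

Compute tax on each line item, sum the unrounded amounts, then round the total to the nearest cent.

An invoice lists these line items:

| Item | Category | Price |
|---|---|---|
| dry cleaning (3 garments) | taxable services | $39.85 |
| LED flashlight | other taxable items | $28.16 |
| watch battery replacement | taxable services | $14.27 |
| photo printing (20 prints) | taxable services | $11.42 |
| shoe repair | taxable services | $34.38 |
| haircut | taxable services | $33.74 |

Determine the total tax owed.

$6.44

Dry cleaning (3 garments) $39.85: taxable services → 3.5% + 0% local = 3.5% → $1.39475
LED flashlight $28.16: other taxable items → 4.5% + 1.75% local = 6.25% → $1.76
Watch battery replacement $14.27: taxable services → 3.5% + 0% local = 3.5% → $0.49945
Photo printing (20 prints) $11.42: taxable services → 3.5% + 0% local = 3.5% → $0.3997
Shoe repair $34.38: taxable services → 3.5% + 0% local = 3.5% → $1.2033
Haircut $33.74: taxable services → 3.5% + 0% local = 3.5% → $1.1809
Unrounded tax sum = $6.4381 → $6.44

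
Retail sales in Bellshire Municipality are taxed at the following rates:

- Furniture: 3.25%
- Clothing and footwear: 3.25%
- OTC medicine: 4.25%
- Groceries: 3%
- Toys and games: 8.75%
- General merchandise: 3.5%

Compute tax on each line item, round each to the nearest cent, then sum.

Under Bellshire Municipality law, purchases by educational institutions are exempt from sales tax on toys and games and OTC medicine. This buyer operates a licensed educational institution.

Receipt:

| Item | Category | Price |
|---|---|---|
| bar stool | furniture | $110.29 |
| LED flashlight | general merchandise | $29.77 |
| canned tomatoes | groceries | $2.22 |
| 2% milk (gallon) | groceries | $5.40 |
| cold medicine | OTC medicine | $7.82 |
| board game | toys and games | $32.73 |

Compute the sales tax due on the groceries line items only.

Canned tomatoes $2.22: groceries → 3% → $0.07
2% milk (gallon) $5.40: groceries → 3% → $0.16
Tax on groceries = $0.07 + $0.16 = $0.23

$0.23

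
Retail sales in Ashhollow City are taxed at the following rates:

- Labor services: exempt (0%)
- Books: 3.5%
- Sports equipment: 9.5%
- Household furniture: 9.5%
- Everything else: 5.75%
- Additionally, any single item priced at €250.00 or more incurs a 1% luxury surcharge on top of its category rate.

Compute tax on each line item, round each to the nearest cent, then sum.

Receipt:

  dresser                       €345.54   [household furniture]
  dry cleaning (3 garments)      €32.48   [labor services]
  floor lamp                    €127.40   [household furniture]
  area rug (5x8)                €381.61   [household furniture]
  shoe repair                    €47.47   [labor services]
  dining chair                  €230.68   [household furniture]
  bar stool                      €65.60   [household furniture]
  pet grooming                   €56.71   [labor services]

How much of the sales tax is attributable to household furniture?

€116.59

Dresser €345.54: household furniture → 9.5% + 1% surcharge = 10.5% → €36.28
Floor lamp €127.40: household furniture → 9.5% → €12.10
Area rug (5x8) €381.61: household furniture → 9.5% + 1% surcharge = 10.5% → €40.07
Dining chair €230.68: household furniture → 9.5% → €21.91
Bar stool €65.60: household furniture → 9.5% → €6.23
Tax on household furniture = €36.28 + €12.10 + €40.07 + €21.91 + €6.23 = €116.59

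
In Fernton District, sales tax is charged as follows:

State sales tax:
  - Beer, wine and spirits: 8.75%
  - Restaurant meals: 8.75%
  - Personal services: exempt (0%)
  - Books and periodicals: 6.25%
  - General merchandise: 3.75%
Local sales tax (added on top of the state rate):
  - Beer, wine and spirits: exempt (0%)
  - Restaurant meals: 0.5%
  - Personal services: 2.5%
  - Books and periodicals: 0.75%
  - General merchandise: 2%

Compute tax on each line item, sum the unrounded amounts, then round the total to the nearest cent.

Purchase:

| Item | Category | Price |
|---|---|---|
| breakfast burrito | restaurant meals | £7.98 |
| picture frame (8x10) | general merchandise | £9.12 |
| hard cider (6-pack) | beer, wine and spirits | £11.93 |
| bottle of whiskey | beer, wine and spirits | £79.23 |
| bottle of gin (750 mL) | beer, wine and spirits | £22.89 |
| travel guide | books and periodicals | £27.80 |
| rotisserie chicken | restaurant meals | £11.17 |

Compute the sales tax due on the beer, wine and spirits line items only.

Hard cider (6-pack) £11.93: beer, wine and spirits → 8.75% + 0% local = 8.75% → £1.043875
Bottle of whiskey £79.23: beer, wine and spirits → 8.75% + 0% local = 8.75% → £6.932625
Bottle of gin (750 mL) £22.89: beer, wine and spirits → 8.75% + 0% local = 8.75% → £2.002875
Tax on beer, wine and spirits: unrounded sum = £9.979375 → £9.98

£9.98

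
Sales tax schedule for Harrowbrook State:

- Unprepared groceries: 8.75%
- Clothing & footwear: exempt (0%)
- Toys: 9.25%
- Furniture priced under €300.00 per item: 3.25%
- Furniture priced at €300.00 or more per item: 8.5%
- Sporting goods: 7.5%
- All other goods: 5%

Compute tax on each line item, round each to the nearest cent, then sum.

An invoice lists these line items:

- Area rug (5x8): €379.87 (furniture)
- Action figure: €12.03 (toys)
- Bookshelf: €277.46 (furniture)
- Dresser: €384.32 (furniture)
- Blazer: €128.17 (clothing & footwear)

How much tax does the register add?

€75.09

Area rug (5x8) €379.87: furniture, €300.00 or more → 8.5% → €32.29
Action figure €12.03: toys → 9.25% → €1.11
Bookshelf €277.46: furniture, under €300.00 → 3.25% → €9.02
Dresser €384.32: furniture, €300.00 or more → 8.5% → €32.67
Blazer €128.17: clothing & footwear → 0% → €0.00
Total tax = €32.29 + €1.11 + €9.02 + €32.67 = €75.09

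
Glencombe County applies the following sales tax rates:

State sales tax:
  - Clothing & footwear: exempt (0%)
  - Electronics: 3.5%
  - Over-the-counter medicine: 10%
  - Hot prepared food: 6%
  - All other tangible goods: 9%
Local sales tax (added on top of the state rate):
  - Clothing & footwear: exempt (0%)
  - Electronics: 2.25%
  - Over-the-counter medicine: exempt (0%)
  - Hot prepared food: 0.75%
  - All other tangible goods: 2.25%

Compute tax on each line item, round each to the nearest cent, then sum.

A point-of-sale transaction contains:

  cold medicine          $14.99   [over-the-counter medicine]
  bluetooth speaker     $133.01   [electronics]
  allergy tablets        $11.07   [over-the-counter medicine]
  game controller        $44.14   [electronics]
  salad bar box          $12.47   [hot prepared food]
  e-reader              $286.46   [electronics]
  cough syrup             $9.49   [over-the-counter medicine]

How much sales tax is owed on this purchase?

$31.06

Cold medicine $14.99: over-the-counter medicine → 10% + 0% local = 10% → $1.50
Bluetooth speaker $133.01: electronics → 3.5% + 2.25% local = 5.75% → $7.65
Allergy tablets $11.07: over-the-counter medicine → 10% + 0% local = 10% → $1.11
Game controller $44.14: electronics → 3.5% + 2.25% local = 5.75% → $2.54
Salad bar box $12.47: hot prepared food → 6% + 0.75% local = 6.75% → $0.84
E-reader $286.46: electronics → 3.5% + 2.25% local = 5.75% → $16.47
Cough syrup $9.49: over-the-counter medicine → 10% + 0% local = 10% → $0.95
Total tax = $1.50 + $7.65 + $1.11 + $2.54 + $0.84 + $16.47 + $0.95 = $31.06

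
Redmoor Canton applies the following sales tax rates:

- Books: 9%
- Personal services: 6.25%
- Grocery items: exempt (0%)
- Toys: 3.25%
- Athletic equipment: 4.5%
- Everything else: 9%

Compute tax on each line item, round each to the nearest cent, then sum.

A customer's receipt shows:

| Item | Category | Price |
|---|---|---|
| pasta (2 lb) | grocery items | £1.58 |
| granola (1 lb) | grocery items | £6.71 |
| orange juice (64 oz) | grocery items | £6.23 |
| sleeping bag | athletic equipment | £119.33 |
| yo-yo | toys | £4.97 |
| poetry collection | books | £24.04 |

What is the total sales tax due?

Pasta (2 lb) £1.58: grocery items → 0% → £0.00
Granola (1 lb) £6.71: grocery items → 0% → £0.00
Orange juice (64 oz) £6.23: grocery items → 0% → £0.00
Sleeping bag £119.33: athletic equipment → 4.5% → £5.37
Yo-yo £4.97: toys → 3.25% → £0.16
Poetry collection £24.04: books → 9% → £2.16
Total tax = £5.37 + £0.16 + £2.16 = £7.69

£7.69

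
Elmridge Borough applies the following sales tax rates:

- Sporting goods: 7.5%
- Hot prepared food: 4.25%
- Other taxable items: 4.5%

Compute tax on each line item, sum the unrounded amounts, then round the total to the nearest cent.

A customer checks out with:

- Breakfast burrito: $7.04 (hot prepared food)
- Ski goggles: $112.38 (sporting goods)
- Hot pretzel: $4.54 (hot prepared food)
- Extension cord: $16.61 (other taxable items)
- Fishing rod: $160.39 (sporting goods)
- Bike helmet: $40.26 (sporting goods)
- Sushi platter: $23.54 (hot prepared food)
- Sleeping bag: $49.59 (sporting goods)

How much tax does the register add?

Breakfast burrito $7.04: hot prepared food → 4.25% → $0.2992
Ski goggles $112.38: sporting goods → 7.5% → $8.4285
Hot pretzel $4.54: hot prepared food → 4.25% → $0.19295
Extension cord $16.61: other taxable items → 4.5% → $0.74745
Fishing rod $160.39: sporting goods → 7.5% → $12.02925
Bike helmet $40.26: sporting goods → 7.5% → $3.0195
Sushi platter $23.54: hot prepared food → 4.25% → $1.00045
Sleeping bag $49.59: sporting goods → 7.5% → $3.71925
Unrounded tax sum = $29.43655 → $29.44

$29.44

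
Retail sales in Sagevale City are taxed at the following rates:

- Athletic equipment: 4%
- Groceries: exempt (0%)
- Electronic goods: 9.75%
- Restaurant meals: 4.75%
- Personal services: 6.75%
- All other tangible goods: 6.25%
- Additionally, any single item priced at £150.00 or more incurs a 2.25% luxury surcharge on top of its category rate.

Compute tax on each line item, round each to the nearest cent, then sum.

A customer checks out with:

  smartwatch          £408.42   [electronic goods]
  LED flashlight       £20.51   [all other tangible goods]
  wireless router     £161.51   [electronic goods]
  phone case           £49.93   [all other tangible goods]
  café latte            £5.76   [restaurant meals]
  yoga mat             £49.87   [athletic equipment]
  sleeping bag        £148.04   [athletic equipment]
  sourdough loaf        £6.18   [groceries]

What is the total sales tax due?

£80.97

Smartwatch £408.42: electronic goods → 9.75% + 2.25% surcharge = 12% → £49.01
LED flashlight £20.51: all other tangible goods → 6.25% → £1.28
Wireless router £161.51: electronic goods → 9.75% + 2.25% surcharge = 12% → £19.38
Phone case £49.93: all other tangible goods → 6.25% → £3.12
Café latte £5.76: restaurant meals → 4.75% → £0.27
Yoga mat £49.87: athletic equipment → 4% → £1.99
Sleeping bag £148.04: athletic equipment → 4% → £5.92
Sourdough loaf £6.18: groceries → 0% → £0.00
Total tax = £49.01 + £1.28 + £19.38 + £3.12 + £0.27 + £1.99 + £5.92 = £80.97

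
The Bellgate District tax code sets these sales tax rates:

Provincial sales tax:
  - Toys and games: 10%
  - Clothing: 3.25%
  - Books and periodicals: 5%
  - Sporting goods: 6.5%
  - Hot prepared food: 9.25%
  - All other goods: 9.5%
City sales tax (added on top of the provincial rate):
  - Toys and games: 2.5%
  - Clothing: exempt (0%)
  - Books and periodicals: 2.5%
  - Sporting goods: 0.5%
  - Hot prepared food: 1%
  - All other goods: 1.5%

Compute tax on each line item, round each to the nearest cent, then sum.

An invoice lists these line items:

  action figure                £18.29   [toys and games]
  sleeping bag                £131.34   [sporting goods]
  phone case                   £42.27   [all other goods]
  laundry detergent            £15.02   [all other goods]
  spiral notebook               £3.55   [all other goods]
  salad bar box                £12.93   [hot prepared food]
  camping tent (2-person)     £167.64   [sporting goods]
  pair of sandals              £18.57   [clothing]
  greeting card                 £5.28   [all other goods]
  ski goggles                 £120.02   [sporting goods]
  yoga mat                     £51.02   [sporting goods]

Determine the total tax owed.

£44.38

Action figure £18.29: toys and games → 10% + 2.5% city = 12.5% → £2.29
Sleeping bag £131.34: sporting goods → 6.5% + 0.5% city = 7% → £9.19
Phone case £42.27: all other goods → 9.5% + 1.5% city = 11% → £4.65
Laundry detergent £15.02: all other goods → 9.5% + 1.5% city = 11% → £1.65
Spiral notebook £3.55: all other goods → 9.5% + 1.5% city = 11% → £0.39
Salad bar box £12.93: hot prepared food → 9.25% + 1% city = 10.25% → £1.33
Camping tent (2-person) £167.64: sporting goods → 6.5% + 0.5% city = 7% → £11.73
Pair of sandals £18.57: clothing → 3.25% + 0% city = 3.25% → £0.60
Greeting card £5.28: all other goods → 9.5% + 1.5% city = 11% → £0.58
Ski goggles £120.02: sporting goods → 6.5% + 0.5% city = 7% → £8.40
Yoga mat £51.02: sporting goods → 6.5% + 0.5% city = 7% → £3.57
Total tax = £2.29 + £9.19 + £4.65 + £1.65 + £0.39 + £1.33 + £11.73 + £0.60 + £0.58 + £8.40 + £3.57 = £44.38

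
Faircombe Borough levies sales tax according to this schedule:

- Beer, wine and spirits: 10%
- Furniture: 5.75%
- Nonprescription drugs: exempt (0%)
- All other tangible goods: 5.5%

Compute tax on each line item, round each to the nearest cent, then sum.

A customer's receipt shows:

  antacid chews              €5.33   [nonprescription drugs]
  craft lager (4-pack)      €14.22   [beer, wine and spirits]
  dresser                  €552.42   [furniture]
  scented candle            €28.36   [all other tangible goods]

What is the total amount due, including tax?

€635.07

Antacid chews €5.33: nonprescription drugs → 0% → €0.00
Craft lager (4-pack) €14.22: beer, wine and spirits → 10% → €1.42
Dresser €552.42: furniture → 5.75% → €31.76
Scented candle €28.36: all other tangible goods → 5.5% → €1.56
Subtotal = €600.33; tax = €34.74; total due = €635.07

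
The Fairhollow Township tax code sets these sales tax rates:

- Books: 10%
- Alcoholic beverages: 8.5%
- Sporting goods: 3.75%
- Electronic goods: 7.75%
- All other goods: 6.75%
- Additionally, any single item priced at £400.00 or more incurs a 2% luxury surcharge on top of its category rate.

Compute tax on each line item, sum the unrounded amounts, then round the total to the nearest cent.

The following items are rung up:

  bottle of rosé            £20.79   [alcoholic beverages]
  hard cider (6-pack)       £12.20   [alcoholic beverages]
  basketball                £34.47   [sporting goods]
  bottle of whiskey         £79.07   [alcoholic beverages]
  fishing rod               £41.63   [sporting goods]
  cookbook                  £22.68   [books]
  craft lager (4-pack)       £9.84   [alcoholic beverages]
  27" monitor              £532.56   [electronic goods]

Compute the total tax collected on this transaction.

£67.41

Bottle of rosé £20.79: alcoholic beverages → 8.5% → £1.76715
Hard cider (6-pack) £12.20: alcoholic beverages → 8.5% → £1.037
Basketball £34.47: sporting goods → 3.75% → £1.292625
Bottle of whiskey £79.07: alcoholic beverages → 8.5% → £6.72095
Fishing rod £41.63: sporting goods → 3.75% → £1.561125
Cookbook £22.68: books → 10% → £2.268
Craft lager (4-pack) £9.84: alcoholic beverages → 8.5% → £0.8364
27" monitor £532.56: electronic goods → 7.75% + 2% surcharge = 9.75% → £51.9246
Unrounded tax sum = £67.40785 → £67.41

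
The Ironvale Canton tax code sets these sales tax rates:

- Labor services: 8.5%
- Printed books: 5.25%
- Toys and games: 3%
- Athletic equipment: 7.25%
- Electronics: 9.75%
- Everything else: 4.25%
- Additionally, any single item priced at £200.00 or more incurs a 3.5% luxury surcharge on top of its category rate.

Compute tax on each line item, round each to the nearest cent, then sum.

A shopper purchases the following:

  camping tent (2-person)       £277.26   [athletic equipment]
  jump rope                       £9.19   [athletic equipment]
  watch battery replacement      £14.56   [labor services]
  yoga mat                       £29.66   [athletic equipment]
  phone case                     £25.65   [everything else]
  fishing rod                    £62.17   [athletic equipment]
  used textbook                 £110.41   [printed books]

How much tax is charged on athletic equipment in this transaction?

Camping tent (2-person) £277.26: athletic equipment → 7.25% + 3.5% surcharge = 10.75% → £29.81
Jump rope £9.19: athletic equipment → 7.25% → £0.67
Yoga mat £29.66: athletic equipment → 7.25% → £2.15
Fishing rod £62.17: athletic equipment → 7.25% → £4.51
Tax on athletic equipment = £29.81 + £0.67 + £2.15 + £4.51 = £37.14

£37.14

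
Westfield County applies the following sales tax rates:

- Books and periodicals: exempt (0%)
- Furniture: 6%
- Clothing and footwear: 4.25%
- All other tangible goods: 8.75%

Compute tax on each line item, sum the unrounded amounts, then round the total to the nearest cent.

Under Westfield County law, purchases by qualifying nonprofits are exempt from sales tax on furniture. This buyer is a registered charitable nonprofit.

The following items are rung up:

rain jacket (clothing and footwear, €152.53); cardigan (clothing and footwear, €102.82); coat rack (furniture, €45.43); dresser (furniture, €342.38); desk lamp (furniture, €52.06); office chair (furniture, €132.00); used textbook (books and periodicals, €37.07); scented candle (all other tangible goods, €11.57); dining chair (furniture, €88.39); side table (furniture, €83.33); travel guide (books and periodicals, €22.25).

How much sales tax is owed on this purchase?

€11.86

Rain jacket €152.53: clothing and footwear → 4.25% → €6.482525
Cardigan €102.82: clothing and footwear → 4.25% → €4.36985
Coat rack €45.43: furniture, buyer-exempt → 0% → €0.00
Dresser €342.38: furniture, buyer-exempt → 0% → €0.00
Desk lamp €52.06: furniture, buyer-exempt → 0% → €0.00
Office chair €132.00: furniture, buyer-exempt → 0% → €0.00
Used textbook €37.07: books and periodicals → 0% → €0.00
Scented candle €11.57: all other tangible goods → 8.75% → €1.012375
Dining chair €88.39: furniture, buyer-exempt → 0% → €0.00
Side table €83.33: furniture, buyer-exempt → 0% → €0.00
Travel guide €22.25: books and periodicals → 0% → €0.00
Unrounded tax sum = €11.86475 → €11.86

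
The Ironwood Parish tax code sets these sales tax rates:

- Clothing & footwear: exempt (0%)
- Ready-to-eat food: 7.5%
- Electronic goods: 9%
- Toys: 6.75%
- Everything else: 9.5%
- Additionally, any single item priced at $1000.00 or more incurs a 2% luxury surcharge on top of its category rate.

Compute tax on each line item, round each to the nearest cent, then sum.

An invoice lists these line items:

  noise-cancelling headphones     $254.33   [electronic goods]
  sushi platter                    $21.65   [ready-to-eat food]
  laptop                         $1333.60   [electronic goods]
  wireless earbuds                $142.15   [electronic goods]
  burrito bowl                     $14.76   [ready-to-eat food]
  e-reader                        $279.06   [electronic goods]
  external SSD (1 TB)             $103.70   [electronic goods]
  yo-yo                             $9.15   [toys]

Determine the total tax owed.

Noise-cancelling headphones $254.33: electronic goods → 9% → $22.89
Sushi platter $21.65: ready-to-eat food → 7.5% → $1.62
Laptop $1333.60: electronic goods → 9% + 2% surcharge = 11% → $146.70
Wireless earbuds $142.15: electronic goods → 9% → $12.79
Burrito bowl $14.76: ready-to-eat food → 7.5% → $1.11
E-reader $279.06: electronic goods → 9% → $25.12
External SSD (1 TB) $103.70: electronic goods → 9% → $9.33
Yo-yo $9.15: toys → 6.75% → $0.62
Total tax = $22.89 + $1.62 + $146.70 + $12.79 + $1.11 + $25.12 + $9.33 + $0.62 = $220.18

$220.18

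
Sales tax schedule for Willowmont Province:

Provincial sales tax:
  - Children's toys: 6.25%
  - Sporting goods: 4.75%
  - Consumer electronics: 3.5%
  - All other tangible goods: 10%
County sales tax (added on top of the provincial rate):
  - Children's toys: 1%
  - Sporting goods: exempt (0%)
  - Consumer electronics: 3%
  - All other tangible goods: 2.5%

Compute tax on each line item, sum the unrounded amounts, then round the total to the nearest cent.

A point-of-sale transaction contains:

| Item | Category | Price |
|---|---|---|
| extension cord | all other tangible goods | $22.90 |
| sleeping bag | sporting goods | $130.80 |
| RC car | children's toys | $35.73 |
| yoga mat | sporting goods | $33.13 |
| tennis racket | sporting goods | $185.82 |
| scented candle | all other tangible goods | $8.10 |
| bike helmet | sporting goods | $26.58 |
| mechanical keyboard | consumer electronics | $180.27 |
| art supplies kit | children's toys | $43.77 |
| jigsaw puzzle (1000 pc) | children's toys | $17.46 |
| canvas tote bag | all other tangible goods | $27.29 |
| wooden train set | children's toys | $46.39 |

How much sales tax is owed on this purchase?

Extension cord $22.90: all other tangible goods → 10% + 2.5% county = 12.5% → $2.8625
Sleeping bag $130.80: sporting goods → 4.75% + 0% county = 4.75% → $6.213
RC car $35.73: children's toys → 6.25% + 1% county = 7.25% → $2.590425
Yoga mat $33.13: sporting goods → 4.75% + 0% county = 4.75% → $1.573675
Tennis racket $185.82: sporting goods → 4.75% + 0% county = 4.75% → $8.82645
Scented candle $8.10: all other tangible goods → 10% + 2.5% county = 12.5% → $1.0125
Bike helmet $26.58: sporting goods → 4.75% + 0% county = 4.75% → $1.26255
Mechanical keyboard $180.27: consumer electronics → 3.5% + 3% county = 6.5% → $11.71755
Art supplies kit $43.77: children's toys → 6.25% + 1% county = 7.25% → $3.173325
Jigsaw puzzle (1000 pc) $17.46: children's toys → 6.25% + 1% county = 7.25% → $1.26585
Canvas tote bag $27.29: all other tangible goods → 10% + 2.5% county = 12.5% → $3.41125
Wooden train set $46.39: children's toys → 6.25% + 1% county = 7.25% → $3.363275
Unrounded tax sum = $47.27235 → $47.27

$47.27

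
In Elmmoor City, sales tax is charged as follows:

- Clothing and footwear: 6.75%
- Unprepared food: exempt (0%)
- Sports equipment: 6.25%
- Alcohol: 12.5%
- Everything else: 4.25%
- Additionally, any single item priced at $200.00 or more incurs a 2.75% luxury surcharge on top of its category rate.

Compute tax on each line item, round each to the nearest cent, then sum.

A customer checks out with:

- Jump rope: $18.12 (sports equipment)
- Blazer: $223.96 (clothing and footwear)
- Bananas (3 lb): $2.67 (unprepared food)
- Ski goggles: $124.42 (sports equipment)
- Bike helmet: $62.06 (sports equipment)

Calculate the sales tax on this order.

$34.07

Jump rope $18.12: sports equipment → 6.25% → $1.13
Blazer $223.96: clothing and footwear → 6.75% + 2.75% surcharge = 9.5% → $21.28
Bananas (3 lb) $2.67: unprepared food → 0% → $0.00
Ski goggles $124.42: sports equipment → 6.25% → $7.78
Bike helmet $62.06: sports equipment → 6.25% → $3.88
Total tax = $1.13 + $21.28 + $7.78 + $3.88 = $34.07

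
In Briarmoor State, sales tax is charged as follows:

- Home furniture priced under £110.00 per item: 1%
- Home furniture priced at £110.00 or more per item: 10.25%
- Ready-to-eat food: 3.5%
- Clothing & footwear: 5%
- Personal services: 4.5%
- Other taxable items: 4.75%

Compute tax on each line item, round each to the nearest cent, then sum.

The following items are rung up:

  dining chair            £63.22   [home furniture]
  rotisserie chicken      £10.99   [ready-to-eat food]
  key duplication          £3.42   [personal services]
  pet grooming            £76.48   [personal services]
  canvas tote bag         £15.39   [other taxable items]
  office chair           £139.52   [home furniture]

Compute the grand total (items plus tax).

Dining chair £63.22: home furniture, under £110.00 → 1% → £0.63
Rotisserie chicken £10.99: ready-to-eat food → 3.5% → £0.38
Key duplication £3.42: personal services → 4.5% → £0.15
Pet grooming £76.48: personal services → 4.5% → £3.44
Canvas tote bag £15.39: other taxable items → 4.75% → £0.73
Office chair £139.52: home furniture, £110.00 or more → 10.25% → £14.30
Subtotal = £309.02; tax = £19.63; total due = £328.65

£328.65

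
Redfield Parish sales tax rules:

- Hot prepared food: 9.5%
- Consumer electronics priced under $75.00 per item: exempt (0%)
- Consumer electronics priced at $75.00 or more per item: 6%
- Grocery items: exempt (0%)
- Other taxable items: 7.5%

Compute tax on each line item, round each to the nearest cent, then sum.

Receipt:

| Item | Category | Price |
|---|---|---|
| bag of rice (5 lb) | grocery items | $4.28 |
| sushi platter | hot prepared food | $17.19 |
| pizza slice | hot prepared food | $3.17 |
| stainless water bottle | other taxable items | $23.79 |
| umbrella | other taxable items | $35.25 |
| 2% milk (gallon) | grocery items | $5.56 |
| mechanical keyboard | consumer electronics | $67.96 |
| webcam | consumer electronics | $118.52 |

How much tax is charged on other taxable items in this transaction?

$4.42

Stainless water bottle $23.79: other taxable items → 7.5% → $1.78
Umbrella $35.25: other taxable items → 7.5% → $2.64
Tax on other taxable items = $1.78 + $2.64 = $4.42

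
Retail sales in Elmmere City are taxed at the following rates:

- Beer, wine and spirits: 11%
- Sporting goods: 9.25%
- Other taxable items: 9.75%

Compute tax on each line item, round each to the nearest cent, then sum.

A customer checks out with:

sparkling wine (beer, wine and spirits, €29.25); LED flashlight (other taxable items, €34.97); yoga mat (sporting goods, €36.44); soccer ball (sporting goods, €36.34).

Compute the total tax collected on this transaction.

€13.36

Sparkling wine €29.25: beer, wine and spirits → 11% → €3.22
LED flashlight €34.97: other taxable items → 9.75% → €3.41
Yoga mat €36.44: sporting goods → 9.25% → €3.37
Soccer ball €36.34: sporting goods → 9.25% → €3.36
Total tax = €3.22 + €3.41 + €3.37 + €3.36 = €13.36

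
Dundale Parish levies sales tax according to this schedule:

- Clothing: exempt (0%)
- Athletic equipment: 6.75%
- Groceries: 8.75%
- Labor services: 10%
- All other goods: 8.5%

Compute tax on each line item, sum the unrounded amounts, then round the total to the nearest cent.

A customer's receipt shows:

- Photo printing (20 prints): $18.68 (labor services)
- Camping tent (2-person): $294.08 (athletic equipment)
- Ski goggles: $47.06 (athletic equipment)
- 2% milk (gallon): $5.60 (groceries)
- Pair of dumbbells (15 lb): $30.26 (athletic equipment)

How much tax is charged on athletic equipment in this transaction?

$25.07

Camping tent (2-person) $294.08: athletic equipment → 6.75% → $19.8504
Ski goggles $47.06: athletic equipment → 6.75% → $3.17655
Pair of dumbbells (15 lb) $30.26: athletic equipment → 6.75% → $2.04255
Tax on athletic equipment: unrounded sum = $25.0695 → $25.07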